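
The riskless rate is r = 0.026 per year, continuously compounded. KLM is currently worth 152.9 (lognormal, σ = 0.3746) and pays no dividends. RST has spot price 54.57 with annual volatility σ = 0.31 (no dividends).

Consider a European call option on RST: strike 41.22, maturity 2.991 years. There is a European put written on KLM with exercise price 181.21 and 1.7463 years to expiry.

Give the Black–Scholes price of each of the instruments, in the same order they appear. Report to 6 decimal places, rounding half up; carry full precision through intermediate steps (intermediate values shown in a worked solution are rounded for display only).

[RST call K=41.22]
σ√T = 0.31·√2.991 = 0.536130
d₁ = (ln(S/K) + (r+σ²/2)T) / (σ√T) = (ln(54.57/41.22) + (0.026+0.31²/2)·2.991) / 0.536130 = (0.280561 + 0.221484) / 0.536130 = 0.936423
d₂ = d₁ − σ√T = 0.936423 − 0.536130 = 0.400293
e^{−rT} = 0.925181
N(d₁) = 0.825472,  N(d₂) = 0.655530
price = S·N(d₁) − K·e^{−rT}·N(d₂) = 45.046023 − 24.999254 = 20.046769
[KLM put K=181.21]
σ√T = 0.3746·√1.7463 = 0.495025
d₁ = (ln(S/K) + (r+σ²/2)T) / (σ√T) = (ln(152.9/181.21) + (0.026+0.3746²/2)·1.7463) / 0.495025 = (-0.169872 + 0.167929) / 0.495025 = -0.003927
d₂ = d₁ − σ√T = -0.003927 − 0.495025 = -0.498952
e^{−rT} = 0.955612
N(−d₁) = 0.501566,  N(−d₂) = 0.691093
price = K·e^{−rT}·N(−d₂) − S·N(−d₁) = 119.674111 − 76.689514 = 42.984597

price(RST call K=41.22) = 20.046769
price(KLM put K=181.21) = 42.984597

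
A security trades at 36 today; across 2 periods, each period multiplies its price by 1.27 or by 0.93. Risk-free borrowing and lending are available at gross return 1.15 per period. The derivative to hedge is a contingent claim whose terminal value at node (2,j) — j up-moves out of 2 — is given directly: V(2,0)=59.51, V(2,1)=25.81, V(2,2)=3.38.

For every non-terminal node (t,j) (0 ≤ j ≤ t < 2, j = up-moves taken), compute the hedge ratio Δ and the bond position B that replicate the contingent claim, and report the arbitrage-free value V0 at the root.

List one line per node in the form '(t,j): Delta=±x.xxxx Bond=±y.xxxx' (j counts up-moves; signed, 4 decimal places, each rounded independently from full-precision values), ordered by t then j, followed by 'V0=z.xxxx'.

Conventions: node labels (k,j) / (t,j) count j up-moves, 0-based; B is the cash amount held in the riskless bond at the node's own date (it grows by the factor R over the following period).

(0,0): Delta=-1.8761 Bond=83.1280
(1,0): Delta=-2.9605 Bond=131.9038
(1,1): Delta=-1.4429 Bond=75.7936
V0=15.5893

Arbitrage-free pricing uses the up-move probability p* = (R−d)/(u−d) = 0.6471, discounting each step at R = 1.15.
Payoffs at expiry: V(2,0)=59.5100, V(2,1)=25.8100, V(2,2)=3.3800
  t=1,j=0: stock 33.4800 → up 42.5196 (V=25.8100), down 31.1364 (V=59.5100). Price 32.7862; hedge Δ=-2.9605, bond B=131.9038.
  t=1,j=1: stock 45.7200 → up 58.0644 (V=3.3800), down 42.5196 (V=25.8100). Price 9.8230; hedge Δ=-1.4429, bond B=75.7936.
  t=0,j=0: stock 36.0000 → up 45.7200 (V=9.8230), down 33.4800 (V=32.7862). Price 15.5893; hedge Δ=-1.8761, bond B=83.1280.
As a check, the time-0 holding Δ(0,0)·S0 + B(0,0) comes to 15.5893 — exactly V0.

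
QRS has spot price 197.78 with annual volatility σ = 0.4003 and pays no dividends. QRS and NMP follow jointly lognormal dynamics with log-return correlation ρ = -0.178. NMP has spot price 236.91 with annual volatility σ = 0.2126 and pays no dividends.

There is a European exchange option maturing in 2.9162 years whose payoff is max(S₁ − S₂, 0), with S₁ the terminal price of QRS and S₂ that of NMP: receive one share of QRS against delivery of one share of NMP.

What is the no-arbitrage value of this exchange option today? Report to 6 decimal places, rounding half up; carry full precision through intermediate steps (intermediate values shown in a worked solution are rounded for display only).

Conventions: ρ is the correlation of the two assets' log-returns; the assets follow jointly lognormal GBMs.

exchange price = 51.872166

σ_eff = √(σ₁² + σ₂² − 2ρσ₁σ₂) = √(0.4003² + 0.2126² − 2·-0.178·0.4003·0.2126) = 0.485526
d₁ = (ln(S₁/S₂) + (q₂ − q₁ + σ_eff²/2)T) / (σ_eff√T) = (ln(197.78/236.91) + (0.0 − 0.0 + 0.117868)·2.9162) / 0.829128 = 0.196835
d₂ = d₁ − σ_eff√T = 0.196835 − 0.829128 = -0.632293
N(d₁) = 0.578022,  N(d₂) = 0.263598
V = S₁·e^{−q₁T}·N(d₁) − S₂·e^{−q₂T}·N(d₂) = 114.321125 − 62.448959 = 51.872166
Key observation: r never enters — measured in units of NMP, the claim is a call on S₁/S₂ struck at 1, so only the dividend yields and σ_eff matter.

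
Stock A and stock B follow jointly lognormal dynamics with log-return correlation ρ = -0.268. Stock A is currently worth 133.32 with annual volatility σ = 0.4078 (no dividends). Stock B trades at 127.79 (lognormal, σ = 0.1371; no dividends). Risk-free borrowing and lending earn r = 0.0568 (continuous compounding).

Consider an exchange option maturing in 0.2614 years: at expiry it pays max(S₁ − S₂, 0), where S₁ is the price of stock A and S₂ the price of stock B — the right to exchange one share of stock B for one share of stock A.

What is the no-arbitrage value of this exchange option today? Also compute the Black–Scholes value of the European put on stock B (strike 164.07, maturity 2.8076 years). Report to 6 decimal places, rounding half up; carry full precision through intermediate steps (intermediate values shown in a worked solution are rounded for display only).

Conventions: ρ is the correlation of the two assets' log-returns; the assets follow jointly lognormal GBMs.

exchange price = 15.280577
price(stock B put K=164.07) = 19.217721

σ_eff = √(σ₁² + σ₂² − 2ρσ₁σ₂) = √(0.4078² + 0.1371² − 2·-0.268·0.4078·0.1371) = 0.463751
d₁ = (ln(S₁/S₂) + (q₂ − q₁ + σ_eff²/2)T) / (σ_eff√T) = (ln(133.32/127.79) + (0.0 − 0.0 + 0.107532)·0.2614) / 0.237103 = 0.297225
d₂ = d₁ − σ_eff√T = 0.297225 − 0.237103 = 0.060122
N(d₁) = 0.616853,  N(d₂) = 0.523971
V = S₁·e^{−q₁T}·N(d₁) − S₂·e^{−q₂T}·N(d₂) = 82.238778 − 66.958201 = 15.280577
[vanilla: stock B put K=164.07]
σ√T = 0.1371·√2.8076 = 0.229723
d₁ = (ln(S/K) + (r+σ²/2)T) / (σ√T) = (ln(127.79/164.07) + (0.0568+0.1371²/2)·2.8076) / 0.229723 = (-0.249905 + 0.185858) / 0.229723 = -0.278800
d₂ = d₁ − σ√T = -0.278800 − 0.229723 = -0.508523
e^{−rT} = 0.852594
N(−d₁) = 0.609801,  N(−d₂) = 0.694457
price = K·e^{−rT}·N(−d₂) − S·N(−d₁) = 97.144156 − 77.926436 = 19.217721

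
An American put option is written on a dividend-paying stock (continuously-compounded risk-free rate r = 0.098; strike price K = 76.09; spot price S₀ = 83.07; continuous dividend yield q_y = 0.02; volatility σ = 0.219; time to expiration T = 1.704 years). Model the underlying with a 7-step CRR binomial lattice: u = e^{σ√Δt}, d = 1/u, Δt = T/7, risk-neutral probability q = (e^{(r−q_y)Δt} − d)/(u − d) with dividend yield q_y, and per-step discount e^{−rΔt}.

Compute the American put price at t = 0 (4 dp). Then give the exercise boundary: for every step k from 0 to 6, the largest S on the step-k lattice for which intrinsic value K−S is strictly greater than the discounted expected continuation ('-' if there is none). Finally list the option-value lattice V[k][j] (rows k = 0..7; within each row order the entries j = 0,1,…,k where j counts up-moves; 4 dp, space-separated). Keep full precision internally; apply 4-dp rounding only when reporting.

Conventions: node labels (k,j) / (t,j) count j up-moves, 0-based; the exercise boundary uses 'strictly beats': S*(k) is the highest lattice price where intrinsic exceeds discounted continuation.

Δt=0.24343, u=1.11410, d=0.89758, q=0.56154, disc=e^(-rΔt)=0.97643
k=7 terminal: V=max(K-S,0) → 37.0992 27.6935 16.0188 1.5279 0.0000 0.0000 0.0000 0.0000
k=6: j=0 S=43.4398 intr=32.6502 cont=31.0675 V=32.6502[EX]; j=1 S=53.9188 intr=22.1712 cont=20.6394 V=22.1712[EX]; j=2 S=66.9256 intr=9.1644 cont=7.6957 V=9.1644[EX]; j=3 S=83.0700 intr=0.0000 cont=0.6541 V=0.6541[hold]; j=4 S=103.1089 intr=0.0000 cont=0.0000 V=0.0000[hold]; j=5 S=127.9819 intr=0.0000 cont=0.0000 V=0.0000[hold]; j=6 S=158.8549 intr=0.0000 cont=0.0000 V=0.0000[hold]  S*(6)=66.9256
k=5: j=0 S=48.3965 intr=27.6935 cont=26.1348 V=27.6935[EX]; j=1 S=60.0712 intr=16.0188 cont=14.5169 V=16.0188[EX]; j=2 S=74.5621 intr=1.5279 cont=4.2821 V=4.2821[hold]; j=3 S=92.5487 intr=0.0000 cont=0.2800 V=0.2800[hold]; j=4 S=114.8742 intr=0.0000 cont=0.0000 V=0.0000[hold]; j=5 S=142.5852 intr=0.0000 cont=0.0000 V=0.0000[hold]  S*(5)=60.0712
k=4: j=0 S=53.9188 intr=22.1712 cont=20.6394 V=22.1712[EX]; j=1 S=66.9256 intr=9.1644 cont=9.2059 V=9.2059[hold]; j=2 S=83.0700 intr=0.0000 cont=1.9868 V=1.9868[hold]; j=3 S=103.1089 intr=0.0000 cont=0.1199 V=0.1199[hold]; j=4 S=127.9819 intr=0.0000 cont=0.0000 V=0.0000[hold]  S*(4)=53.9188
k=3: j=0 S=60.0712 intr=16.0188 cont=14.5396 V=16.0188[EX]; j=1 S=74.5621 intr=1.5279 cont=5.0306 V=5.0306[hold]; j=2 S=92.5487 intr=0.0000 cont=0.9163 V=0.9163[hold]; j=3 S=114.8742 intr=0.0000 cont=0.0513 V=0.0513[hold]  S*(3)=60.0712
k=2: j=0 S=66.9256 intr=9.1644 cont=9.6163 V=9.6163[hold]; j=1 S=83.0700 intr=0.0000 cont=2.6561 V=2.6561[hold]; j=2 S=103.1089 intr=0.0000 cont=0.4204 V=0.4204[hold]  S*(2)=-
k=1: j=0 S=74.5621 intr=1.5279 cont=5.5733 V=5.5733[hold]; j=1 S=92.5487 intr=0.0000 cont=1.3677 V=1.3677[hold]  S*(1)=-
k=0: j=0 S=83.0700 intr=0.0000 cont=3.1360 V=3.1360[hold]  S*(0)=-

price = 3.1360
boundary = - - - 60.0712 53.9188 60.0712 66.9256
tree:
3.1360
5.5733 1.3677
9.6163 2.6561 0.4204
16.0188 5.0306 0.9163 0.0513
22.1712 9.2059 1.9868 0.1199 0.0000
27.6935 16.0188 4.2821 0.2800 0.0000 0.0000
32.6502 22.1712 9.1644 0.6541 0.0000 0.0000 0.0000
37.0992 27.6935 16.0188 1.5279 0.0000 0.0000 0.0000 0.0000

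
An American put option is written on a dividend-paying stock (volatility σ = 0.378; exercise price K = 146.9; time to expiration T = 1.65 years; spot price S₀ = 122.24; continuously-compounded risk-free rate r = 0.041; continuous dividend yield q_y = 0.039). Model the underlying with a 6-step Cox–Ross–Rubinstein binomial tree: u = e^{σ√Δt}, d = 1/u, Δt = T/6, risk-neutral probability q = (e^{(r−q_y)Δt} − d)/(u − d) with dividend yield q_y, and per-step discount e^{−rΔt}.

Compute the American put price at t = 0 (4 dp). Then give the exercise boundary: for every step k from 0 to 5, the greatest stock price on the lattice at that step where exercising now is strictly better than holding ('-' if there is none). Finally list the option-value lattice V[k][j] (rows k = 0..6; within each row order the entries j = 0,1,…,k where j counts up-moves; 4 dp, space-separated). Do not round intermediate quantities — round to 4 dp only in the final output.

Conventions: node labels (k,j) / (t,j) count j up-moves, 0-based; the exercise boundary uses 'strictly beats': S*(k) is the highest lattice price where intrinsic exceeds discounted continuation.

params: Δt=0.27500 u=1.21924 d=0.82019 q=0.45198 e^(-rΔt)=0.98879
t_6 payoffs: 109.6878 91.5826 64.6687 24.6600 0.0000 0.0000 0.0000
t_5: node(5,0) S=45.3705 payoff=101.5295 vs cont=100.3665 → 101.5295 [stop]  node(5,1) S=67.4449 payoff=79.4551 vs cont=78.5275 → 79.4551 [stop]  node(5,2) S=100.2595 payoff=46.6405 vs cont=46.0631 → 46.6405 [stop]  node(5,3) S=149.0395 payoff=0.0000 vs cont=13.3626 → 13.3626 [wait]  node(5,4) S=221.5528 payoff=0.0000 vs cont=0.0000 → 0.0000 [wait]  node(5,5) S=329.3466 payoff=0.0000 vs cont=0.0000 → 0.0000 [wait]  ⇒ S*(5)=100.2595
t_4: node(4,0) S=55.3174 payoff=91.5826 vs cont=90.5258 → 91.5826 [stop]  node(4,1) S=82.2313 payoff=64.6687 vs cont=63.8989 → 64.6687 [stop]  node(4,2) S=122.2400 payoff=24.6600 vs cont=31.2451 → 31.2451 [wait]  node(4,3) S=181.7144 payoff=0.0000 vs cont=7.2408 → 7.2408 [wait]  node(4,4) S=270.1253 payoff=0.0000 vs cont=0.0000 → 0.0000 [wait]  ⇒ S*(4)=82.2313
t_3: node(3,0) S=67.4449 payoff=79.4551 vs cont=78.5275 → 79.4551 [stop]  node(3,1) S=100.2595 payoff=46.6405 vs cont=49.0061 → 49.0061 [wait]  node(3,2) S=149.0395 payoff=0.0000 vs cont=20.1669 → 20.1669 [wait]  node(3,3) S=221.5528 payoff=0.0000 vs cont=3.9236 → 3.9236 [wait]  ⇒ S*(3)=67.4449
t_2: node(2,0) S=82.2313 payoff=64.6687 vs cont=64.9561 → 64.9561 [wait]  node(2,1) S=122.2400 payoff=24.6600 vs cont=35.5679 → 35.5679 [wait]  node(2,2) S=181.7144 payoff=0.0000 vs cont=12.6814 → 12.6814 [wait]  ⇒ S*(2)=-
t_1: node(1,0) S=100.2595 payoff=46.6405 vs cont=51.0938 → 51.0938 [wait]  node(1,1) S=149.0395 payoff=0.0000 vs cont=24.9408 → 24.9408 [wait]  ⇒ S*(1)=-
t_0: node(0,0) S=122.2400 payoff=24.6600 vs cont=38.8327 → 38.8327 [wait]  ⇒ S*(0)=-

price = 38.8327
boundary = - - - 67.4449 82.2313 100.2595
tree:
38.8327
51.0938 24.9408
64.9561 35.5679 12.6814
79.4551 49.0061 20.1669 3.9236
91.5826 64.6687 31.2451 7.2408 0.0000
101.5295 79.4551 46.6405 13.3626 0.0000 0.0000
109.6878 91.5826 64.6687 24.6600 0.0000 0.0000 0.0000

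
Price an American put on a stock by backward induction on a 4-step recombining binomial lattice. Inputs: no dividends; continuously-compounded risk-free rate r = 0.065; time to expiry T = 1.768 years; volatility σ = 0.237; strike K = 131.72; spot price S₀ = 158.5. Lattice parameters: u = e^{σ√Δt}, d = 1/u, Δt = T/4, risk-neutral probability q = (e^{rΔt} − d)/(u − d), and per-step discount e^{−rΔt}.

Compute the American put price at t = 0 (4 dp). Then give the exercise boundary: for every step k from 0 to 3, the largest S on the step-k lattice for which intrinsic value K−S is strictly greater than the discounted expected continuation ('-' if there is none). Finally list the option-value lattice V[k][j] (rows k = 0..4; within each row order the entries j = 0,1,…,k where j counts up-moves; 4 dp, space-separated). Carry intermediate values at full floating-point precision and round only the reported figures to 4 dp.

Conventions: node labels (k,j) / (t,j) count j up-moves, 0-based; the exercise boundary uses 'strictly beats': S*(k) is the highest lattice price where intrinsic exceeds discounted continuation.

Δt=0.44200  u=1.17066  d=0.85422  q=0.55280  discount=0.97168
step 4 (expiry): payoffs max(K−S,0) = 47.3261 16.0635 0.0000 0.0000 0.0000
step 3: (k=3,j=0): S=98.7963, K−S=32.9237, hold=29.1933 ⇒ V=32.9237 exercise | (k=3,j=1): S=135.3941, K−S=0.0000, hold=6.9801 ⇒ V=6.9801 continue | (k=3,j=2): S=185.5491, K−S=0.0000, hold=0.0000 ⇒ V=0.0000 continue | (k=3,j=3): S=254.2834, K−S=0.0000, hold=0.0000 ⇒ V=0.0000 continue  boundary S*=98.7963
step 2: (k=2,j=0): S=115.6565, K−S=16.0635, hold=18.0559 ⇒ V=18.0559 continue | (k=2,j=1): S=158.5000, K−S=0.0000, hold=3.0331 ⇒ V=3.0331 continue | (k=2,j=2): S=217.2143, K−S=0.0000, hold=0.0000 ⇒ V=0.0000 continue  boundary S*=-
step 1: (k=1,j=0): S=135.3941, K−S=0.0000, hold=9.4751 ⇒ V=9.4751 continue | (k=1,j=1): S=185.5491, K−S=0.0000, hold=1.3180 ⇒ V=1.3180 continue  boundary S*=-
step 0: (k=0,j=0): S=158.5000, K−S=0.0000, hold=4.8252 ⇒ V=4.8252 continue  boundary S*=-

price = 4.8252
boundary = - - - 98.7963
tree:
4.8252
9.4751 1.3180
18.0559 3.0331 0.0000
32.9237 6.9801 0.0000 0.0000
47.3261 16.0635 0.0000 0.0000 0.0000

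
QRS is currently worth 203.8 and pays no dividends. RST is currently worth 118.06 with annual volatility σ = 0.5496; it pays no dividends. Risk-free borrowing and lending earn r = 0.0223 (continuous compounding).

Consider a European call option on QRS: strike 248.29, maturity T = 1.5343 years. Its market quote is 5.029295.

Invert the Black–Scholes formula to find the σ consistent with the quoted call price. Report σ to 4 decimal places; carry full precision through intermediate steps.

sigma = 0.1599

At σ = 0.1599 the Black–Scholes value reproduces the quote:
σ√T = 0.1599·√1.5343 = 0.198063
d₁ = (ln(S/K) + (r+σ²/2)T) / (σ√T) = (ln(203.8/248.29) + (0.0223+0.1599²/2)·1.5343) / 0.198063 = (-0.197458 + 0.053829) / 0.198063 = -0.725167
d₂ = d₁ − σ√T = -0.725167 − 0.198063 = -0.923230
e^{−rT} = 0.966364
N(d₁) = 0.234175,  N(d₂) = 0.177944
V = S·N(d₁) − K·e^{−rT}·N(d₂) = 47.724800 − 42.695504 = 5.029295 (equal to the quote); since ∂V/∂σ > 0 for all σ, the implied volatility is unique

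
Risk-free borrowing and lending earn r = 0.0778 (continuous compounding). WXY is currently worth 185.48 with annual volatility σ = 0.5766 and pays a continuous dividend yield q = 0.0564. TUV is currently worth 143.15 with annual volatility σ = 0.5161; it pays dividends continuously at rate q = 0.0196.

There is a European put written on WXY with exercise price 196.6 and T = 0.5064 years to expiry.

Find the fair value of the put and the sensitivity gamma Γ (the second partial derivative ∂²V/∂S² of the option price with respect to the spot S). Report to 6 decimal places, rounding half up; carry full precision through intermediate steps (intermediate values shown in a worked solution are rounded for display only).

price = 34.583100
Γ = 0.005074

σ√T = 0.5766·√0.5064 = 0.410319
d₁ = (ln(S/K) + (r−q+σ²/2)T) / (σ√T) = (ln(185.48/196.6) + (0.0778−0.0564+0.5766²/2)·0.5064) / 0.410319 = (-0.058224 + 0.095018) / 0.410319 = 0.089671
d₂ = d₁ − σ√T = 0.089671 − 0.410319 = -0.320648
e^{−rT} = 0.961368
e^{−qT} = 0.971843
N(−d₁) = 0.464274,  N(−d₂) = 0.625761
Put price V = K·e^{−rT}·N(−d₂) − S·e^{−qT}·N(−d₁) = 118.272025 − 83.688925 = 34.583100
φ(d₁) = (1/√(2π))·e^{−d₁²/2} = 0.397342
Γ = e^{−qT}·φ(d₁) / (S·σ·√T) = 0.005074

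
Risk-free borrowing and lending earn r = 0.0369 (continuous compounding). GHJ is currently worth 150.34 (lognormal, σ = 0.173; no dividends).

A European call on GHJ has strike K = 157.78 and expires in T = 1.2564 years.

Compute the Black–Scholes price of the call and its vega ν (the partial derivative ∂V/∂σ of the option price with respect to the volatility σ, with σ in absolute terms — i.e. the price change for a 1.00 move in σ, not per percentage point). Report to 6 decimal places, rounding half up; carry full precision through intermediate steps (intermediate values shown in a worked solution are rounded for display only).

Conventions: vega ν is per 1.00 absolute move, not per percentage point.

price = 11.478011
ν = 66.974115

σ√T = 0.173·√1.2564 = 0.193914
d₁ = (ln(S/K) + (r+σ²/2)T) / (σ√T) = (ln(150.34/157.78) + (0.0369+0.173²/2)·1.2564) / 0.193914 = (-0.048302 + 0.065163) / 0.193914 = 0.086947
d₂ = d₁ − σ√T = 0.086947 − 0.193914 = -0.106967
e^{−rT} = 0.954697
N(d₁) = 0.534643,  N(d₂) = 0.457407
Call price V = S·N(d₁) − K·e^{−rT}·N(d₂) = 80.378262 − 68.900250 = 11.478011
φ(d₁) = (1/√(2π))·e^{−d₁²/2} = 0.397437
ν = S·φ(d₁)·√T = 66.974115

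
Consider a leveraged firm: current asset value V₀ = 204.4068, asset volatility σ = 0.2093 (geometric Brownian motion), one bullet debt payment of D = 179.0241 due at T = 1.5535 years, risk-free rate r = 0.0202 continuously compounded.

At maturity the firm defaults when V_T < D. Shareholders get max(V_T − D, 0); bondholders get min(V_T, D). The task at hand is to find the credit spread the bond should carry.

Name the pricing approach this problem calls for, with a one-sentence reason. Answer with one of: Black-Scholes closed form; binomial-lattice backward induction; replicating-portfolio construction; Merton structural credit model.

framework: Merton structural credit model

Key observation: assets follow a GBM and default happens iff V_T < 179.0241; valuing claims on that split (equity as a call, risky debt as the residual) is the structural model's definition.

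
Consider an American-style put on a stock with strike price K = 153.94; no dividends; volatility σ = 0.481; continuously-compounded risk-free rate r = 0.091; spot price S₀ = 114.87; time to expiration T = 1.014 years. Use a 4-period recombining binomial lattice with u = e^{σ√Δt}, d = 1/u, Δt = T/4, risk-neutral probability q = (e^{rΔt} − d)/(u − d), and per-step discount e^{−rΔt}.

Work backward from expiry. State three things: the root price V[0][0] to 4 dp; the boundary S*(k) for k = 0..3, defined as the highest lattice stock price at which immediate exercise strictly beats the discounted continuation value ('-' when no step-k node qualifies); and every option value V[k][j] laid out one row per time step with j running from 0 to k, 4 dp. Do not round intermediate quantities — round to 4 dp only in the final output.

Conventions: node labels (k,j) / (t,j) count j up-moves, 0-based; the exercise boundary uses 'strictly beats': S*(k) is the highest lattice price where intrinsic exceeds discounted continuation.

Δt=0.25350  u=1.27402  d=0.78492  q=0.48746  discount=0.97720
step 4 (expiry): payoffs max(K−S,0) = 110.3385 83.1693 39.0700 0.0000 0.0000
step 3: (k=3,j=0): S=55.5491, K−S=98.3909, hold=94.8803 ⇒ V=98.3909 exercise | (k=3,j=1): S=90.1634, K−S=63.7766, hold=60.2661 ⇒ V=63.7766 exercise | (k=3,j=2): S=146.3467, K−S=7.5933, hold=19.5682 ⇒ V=19.5682 continue | (k=3,j=3): S=237.5395, K−S=0.0000, hold=0.0000 ⇒ V=0.0000 continue  boundary S*=90.1634
step 2: (k=2,j=0): S=70.7707, K−S=83.1693, hold=79.6587 ⇒ V=83.1693 exercise | (k=2,j=1): S=114.8700, K−S=39.0700, hold=41.2637 ⇒ V=41.2637 continue | (k=2,j=2): S=186.4487, K−S=0.0000, hold=9.8007 ⇒ V=9.8007 continue  boundary S*=70.7707
step 1: (k=1,j=0): S=90.1634, K−S=63.7766, hold=61.3111 ⇒ V=63.7766 exercise | (k=1,j=1): S=146.3467, K−S=7.5933, hold=25.3354 ⇒ V=25.3354 continue  boundary S*=90.1634
step 0: (k=0,j=0): S=114.8700, K−S=39.0700, hold=44.0109 ⇒ V=44.0109 continue  boundary S*=-

price = 44.0109
boundary = - 90.1634 70.7707 90.1634
tree:
44.0109
63.7766 25.3354
83.1693 41.2637 9.8007
98.3909 63.7766 19.5682 0.0000
110.3385 83.1693 39.0700 0.0000 0.0000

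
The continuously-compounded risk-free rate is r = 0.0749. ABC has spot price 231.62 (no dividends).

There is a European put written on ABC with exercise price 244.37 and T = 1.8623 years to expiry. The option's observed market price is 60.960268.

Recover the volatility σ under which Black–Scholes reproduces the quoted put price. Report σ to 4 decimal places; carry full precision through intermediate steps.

sigma = 0.5960

At σ = 0.5960 the Black–Scholes value reproduces the quote:
σ√T = 0.596·√1.8623 = 0.813338
d₁ = (ln(S/K) + (r+σ²/2)T) / (σ√T) = (ln(231.62/244.37) + (0.0749+0.596²/2)·1.8623) / 0.813338 = (-0.053585 + 0.470246) / 0.813338 = 0.512284
d₂ = d₁ − σ√T = 0.512284 − 0.813338 = -0.301054
e^{−rT} = 0.869805
N(−d₁) = 0.304226,  N(−d₂) = 0.618313
V = K·e^{−rT}·N(−d₂) − S·N(−d₁) = 131.425103 − 70.464835 = 60.960268 (the observed quote) — the price is monotone increasing in volatility, hence this σ is the only solution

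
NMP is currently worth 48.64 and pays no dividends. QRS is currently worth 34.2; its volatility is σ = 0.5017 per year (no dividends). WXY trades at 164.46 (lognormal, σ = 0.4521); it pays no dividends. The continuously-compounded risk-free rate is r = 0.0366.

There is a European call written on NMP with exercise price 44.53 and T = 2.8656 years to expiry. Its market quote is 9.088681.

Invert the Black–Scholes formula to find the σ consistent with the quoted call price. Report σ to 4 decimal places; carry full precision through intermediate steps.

At σ = 0.1046 the Black–Scholes value reproduces the quote:
σ√T = 0.1046·√2.8656 = 0.177068
d₁ = (ln(S/K) + (r+σ²/2)T) / (σ√T) = (ln(48.64/44.53) + (0.0366+0.1046²/2)·2.8656) / 0.177068 = (0.088283 + 0.120557) / 0.177068 = 1.179439
d₂ = d₁ − σ√T = 1.179439 − 0.177068 = 1.002371
e^{−rT} = 0.900432
N(d₁) = 0.880888,  N(d₂) = 0.841918
V = S·N(d₁) − K·e^{−rT}·N(d₂) = 42.846405 − 33.757724 = 9.088681 (equal to the quote); since ∂V/∂σ > 0 for all σ, the implied volatility is unique

sigma = 0.1046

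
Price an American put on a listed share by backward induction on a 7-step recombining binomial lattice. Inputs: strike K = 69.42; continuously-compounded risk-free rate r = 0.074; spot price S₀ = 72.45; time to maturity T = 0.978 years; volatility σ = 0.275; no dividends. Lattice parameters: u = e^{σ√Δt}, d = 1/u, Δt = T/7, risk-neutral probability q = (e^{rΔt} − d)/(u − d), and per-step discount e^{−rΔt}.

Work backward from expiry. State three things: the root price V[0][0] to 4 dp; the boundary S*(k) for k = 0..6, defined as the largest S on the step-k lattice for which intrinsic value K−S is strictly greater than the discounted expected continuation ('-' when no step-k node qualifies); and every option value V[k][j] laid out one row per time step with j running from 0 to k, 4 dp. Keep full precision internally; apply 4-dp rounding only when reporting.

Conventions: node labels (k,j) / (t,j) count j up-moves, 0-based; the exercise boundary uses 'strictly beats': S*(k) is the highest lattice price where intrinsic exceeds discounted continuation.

Δt=0.13971  u=1.10826  d=0.90232  q=0.52479  discount=0.98971
step 7 (expiry): payoffs max(K−S,0) = 34.1384 26.0857 16.1952 4.0472 0.0000 0.0000 0.0000 0.0000
step 6: (k=6,j=0): S=39.1012, K−S=30.3188, hold=29.6048 ⇒ V=30.3188 exercise | (k=6,j=1): S=48.0256, K−S=21.3944, hold=20.6804 ⇒ V=21.3944 exercise | (k=6,j=2): S=58.9869, K−S=10.4331, hold=9.7191 ⇒ V=10.4331 exercise | (k=6,j=3): S=72.4500, K−S=0.0000, hold=1.9035 ⇒ V=1.9035 continue | (k=6,j=4): S=88.9859, K−S=0.0000, hold=0.0000 ⇒ V=0.0000 continue | (k=6,j=5): S=109.2959, K−S=0.0000, hold=0.0000 ⇒ V=0.0000 continue | (k=6,j=6): S=134.2414, K−S=0.0000, hold=0.0000 ⇒ V=0.0000 continue  boundary S*=58.9869
step 5: (k=5,j=0): S=43.3343, K−S=26.0857, hold=25.3717 ⇒ V=26.0857 exercise | (k=5,j=1): S=53.2248, K−S=16.1952, hold=15.4811 ⇒ V=16.1952 exercise | (k=5,j=2): S=65.3728, K−S=4.0472, hold=5.8956 ⇒ V=5.8956 continue | (k=5,j=3): S=80.2934, K−S=0.0000, hold=0.8953 ⇒ V=0.8953 continue | (k=5,j=4): S=98.6194, K−S=0.0000, hold=0.0000 ⇒ V=0.0000 continue | (k=5,j=5): S=121.1282, K−S=0.0000, hold=0.0000 ⇒ V=0.0000 continue  boundary S*=53.2248
step 4: (k=4,j=0): S=48.0256, K−S=21.3944, hold=20.6804 ⇒ V=21.3944 exercise | (k=4,j=1): S=58.9869, K−S=10.4331, hold=10.6791 ⇒ V=10.6791 continue | (k=4,j=2): S=72.4500, K−S=0.0000, hold=3.2378 ⇒ V=3.2378 continue | (k=4,j=3): S=88.9859, K−S=0.0000, hold=0.4211 ⇒ V=0.4211 continue | (k=4,j=4): S=109.2959, K−S=0.0000, hold=0.0000 ⇒ V=0.0000 continue  boundary S*=48.0256
step 3: (k=3,j=0): S=53.2248, K−S=16.1952, hold=15.6089 ⇒ V=16.1952 exercise | (k=3,j=1): S=65.3728, K−S=4.0472, hold=6.7043 ⇒ V=6.7043 continue | (k=3,j=2): S=80.2934, K−S=0.0000, hold=1.7415 ⇒ V=1.7415 continue | (k=3,j=3): S=98.6194, K−S=0.0000, hold=0.1980 ⇒ V=0.1980 continue  boundary S*=53.2248
step 2: (k=2,j=0): S=58.9869, K−S=10.4331, hold=11.0991 ⇒ V=11.0991 continue | (k=2,j=1): S=72.4500, K−S=0.0000, hold=4.0577 ⇒ V=4.0577 continue | (k=2,j=2): S=88.9859, K−S=0.0000, hold=0.9219 ⇒ V=0.9219 continue  boundary S*=-
step 1: (k=1,j=0): S=65.3728, K−S=4.0472, hold=7.3278 ⇒ V=7.3278 continue | (k=1,j=1): S=80.2934, K−S=0.0000, hold=2.3873 ⇒ V=2.3873 continue  boundary S*=-
step 0: (k=0,j=0): S=72.4500, K−S=0.0000, hold=4.6864 ⇒ V=4.6864 continue  boundary S*=-

price = 4.6864
boundary = - - - 53.2248 48.0256 53.2248 58.9869
tree:
4.6864
7.3278 2.3873
11.0991 4.0577 0.9219
16.1952 6.7043 1.7415 0.1980
21.3944 10.6791 3.2378 0.4211 0.0000
26.0857 16.1952 5.8956 0.8953 0.0000 0.0000
30.3188 21.3944 10.4331 1.9035 0.0000 0.0000 0.0000
34.1384 26.0857 16.1952 4.0472 0.0000 0.0000 0.0000 0.0000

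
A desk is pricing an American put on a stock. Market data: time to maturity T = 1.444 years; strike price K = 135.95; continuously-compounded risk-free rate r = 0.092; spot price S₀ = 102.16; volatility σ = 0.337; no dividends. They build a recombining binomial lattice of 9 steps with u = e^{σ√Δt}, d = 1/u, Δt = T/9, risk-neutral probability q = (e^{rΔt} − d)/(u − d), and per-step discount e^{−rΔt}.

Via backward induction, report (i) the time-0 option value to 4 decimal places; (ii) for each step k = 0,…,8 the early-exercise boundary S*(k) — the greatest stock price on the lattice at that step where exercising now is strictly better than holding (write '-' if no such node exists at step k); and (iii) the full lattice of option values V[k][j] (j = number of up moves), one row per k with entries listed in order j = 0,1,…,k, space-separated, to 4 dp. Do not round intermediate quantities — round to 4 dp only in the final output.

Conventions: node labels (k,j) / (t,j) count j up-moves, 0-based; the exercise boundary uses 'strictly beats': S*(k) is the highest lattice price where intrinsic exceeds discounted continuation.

Δt=0.16044  u=1.14452  d=0.87373  q=0.52122  discount=0.98535
step 9 (expiry): payoffs max(K−S,0) = 105.6346 96.2389 83.9312 67.8090 46.6900 19.0256 0.0000 0.0000 0.0000 0.0000
step 8: (k=8,j=0): S=34.6967, K−S=101.2533, hold=99.2613 ⇒ V=101.2533 exercise | (k=8,j=1): S=45.4502, K−S=90.4998, hold=88.5078 ⇒ V=90.4998 exercise | (k=8,j=2): S=59.5366, K−S=76.4134, hold=74.4214 ⇒ V=76.4134 exercise | (k=8,j=3): S=77.9889, K−S=57.9611, hold=55.9691 ⇒ V=57.9611 exercise | (k=8,j=4): S=102.1600, K−S=33.7900, hold=31.7980 ⇒ V=33.7900 exercise | (k=8,j=5): S=133.8225, K−S=2.1275, hold=8.9757 ⇒ V=8.9757 continue | (k=8,j=6): S=175.2982, K−S=0.0000, hold=0.0000 ⇒ V=0.0000 continue | (k=8,j=7): S=229.6285, K−S=0.0000, hold=0.0000 ⇒ V=0.0000 continue | (k=8,j=8): S=300.7974, K−S=0.0000, hold=0.0000 ⇒ V=0.0000 continue  boundary S*=102.1600
step 7: (k=7,j=0): S=39.7111, K−S=96.2389, hold=94.2469 ⇒ V=96.2389 exercise | (k=7,j=1): S=52.0188, K−S=83.9312, hold=81.9392 ⇒ V=83.9312 exercise | (k=7,j=2): S=68.1410, K−S=67.8090, hold=65.8170 ⇒ V=67.8090 exercise | (k=7,j=3): S=89.2600, K−S=46.6900, hold=44.6980 ⇒ V=46.6900 exercise | (k=7,j=4): S=116.9244, K−S=19.0256, hold=20.5507 ⇒ V=20.5507 continue | (k=7,j=5): S=153.1628, K−S=0.0000, hold=4.2344 ⇒ V=4.2344 continue | (k=7,j=6): S=200.6327, K−S=0.0000, hold=0.0000 ⇒ V=0.0000 continue | (k=7,j=7): S=262.8149, K−S=0.0000, hold=0.0000 ⇒ V=0.0000 continue  boundary S*=89.2600
step 6: (k=6,j=0): S=45.4502, K−S=90.4998, hold=88.5078 ⇒ V=90.4998 exercise | (k=6,j=1): S=59.5366, K−S=76.4134, hold=74.4214 ⇒ V=76.4134 exercise | (k=6,j=2): S=77.9889, K−S=57.9611, hold=55.9691 ⇒ V=57.9611 exercise | (k=6,j=3): S=102.1600, K−S=33.7900, hold=32.5812 ⇒ V=33.7900 exercise | (k=6,j=4): S=133.8225, K−S=2.1275, hold=11.8699 ⇒ V=11.8699 continue | (k=6,j=5): S=175.2982, K−S=0.0000, hold=1.9977 ⇒ V=1.9977 continue | (k=6,j=6): S=229.6285, K−S=0.0000, hold=0.0000 ⇒ V=0.0000 continue  boundary S*=102.1600
step 5: (k=5,j=0): S=52.0188, K−S=83.9312, hold=81.9392 ⇒ V=83.9312 exercise | (k=5,j=1): S=68.1410, K−S=67.8090, hold=65.8170 ⇒ V=67.8090 exercise | (k=5,j=2): S=89.2600, K−S=46.6900, hold=44.6980 ⇒ V=46.6900 exercise | (k=5,j=3): S=116.9244, K−S=19.0256, hold=22.0371 ⇒ V=22.0371 continue | (k=5,j=4): S=153.1628, K−S=0.0000, hold=6.6258 ⇒ V=6.6258 continue | (k=5,j=5): S=200.6327, K−S=0.0000, hold=0.9424 ⇒ V=0.9424 continue  boundary S*=89.2600
step 4: (k=4,j=0): S=59.5366, K−S=76.4134, hold=74.4214 ⇒ V=76.4134 exercise | (k=4,j=1): S=77.9889, K−S=57.9611, hold=55.9691 ⇒ V=57.9611 exercise | (k=4,j=2): S=102.1600, K−S=33.7900, hold=33.3446 ⇒ V=33.7900 exercise | (k=4,j=3): S=133.8225, K−S=2.1275, hold=13.7992 ⇒ V=13.7992 continue | (k=4,j=4): S=175.2982, K−S=0.0000, hold=3.6098 ⇒ V=3.6098 continue  boundary S*=102.1600
step 3: (k=3,j=0): S=68.1410, K−S=67.8090, hold=65.8170 ⇒ V=67.8090 exercise | (k=3,j=1): S=89.2600, K−S=46.6900, hold=44.6980 ⇒ V=46.6900 exercise | (k=3,j=2): S=116.9244, K−S=19.0256, hold=23.0280 ⇒ V=23.0280 continue | (k=3,j=3): S=153.1628, K−S=0.0000, hold=8.3640 ⇒ V=8.3640 continue  boundary S*=89.2600
step 2: (k=2,j=0): S=77.9889, K−S=57.9611, hold=55.9691 ⇒ V=57.9611 exercise | (k=2,j=1): S=102.1600, K−S=33.7900, hold=33.8535 ⇒ V=33.8535 continue | (k=2,j=2): S=133.8225, K−S=2.1275, hold=15.1594 ⇒ V=15.1594 continue  boundary S*=77.9889
step 1: (k=1,j=0): S=89.2600, K−S=46.6900, hold=44.7307 ⇒ V=46.6900 exercise | (k=1,j=1): S=116.9244, K−S=19.0256, hold=23.7566 ⇒ V=23.7566 continue  boundary S*=89.2600
step 0: (k=0,j=0): S=102.1600, K−S=33.7900, hold=34.2277 ⇒ V=34.2277 continue  boundary S*=-

price = 34.2277
boundary = - 89.2600 77.9889 89.2600 102.1600 89.2600 102.1600 89.2600 102.1600
tree:
34.2277
46.6900 23.7566
57.9611 33.8535 15.1594
67.8090 46.6900 23.0280 8.3640
76.4134 57.9611 33.7900 13.7992 3.6098
83.9312 67.8090 46.6900 22.0371 6.6258 0.9424
90.4998 76.4134 57.9611 33.7900 11.8699 1.9977 0.0000
96.2389 83.9312 67.8090 46.6900 20.5507 4.2344 0.0000 0.0000
101.2533 90.4998 76.4134 57.9611 33.7900 8.9757 0.0000 0.0000 0.0000
105.6346 96.2389 83.9312 67.8090 46.6900 19.0256 0.0000 0.0000 0.0000 0.0000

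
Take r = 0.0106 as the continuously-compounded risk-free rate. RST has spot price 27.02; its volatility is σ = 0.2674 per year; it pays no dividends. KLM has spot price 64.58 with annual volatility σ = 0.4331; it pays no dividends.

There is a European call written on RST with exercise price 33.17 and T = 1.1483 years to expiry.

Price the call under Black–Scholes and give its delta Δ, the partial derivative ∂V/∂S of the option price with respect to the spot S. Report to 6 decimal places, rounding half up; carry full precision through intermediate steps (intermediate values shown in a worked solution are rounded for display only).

σ√T = 0.2674·√1.1483 = 0.286543
d₁ = (ln(S/K) + (r+σ²/2)T) / (σ√T) = (ln(27.02/33.17) + (0.0106+0.2674²/2)·1.1483) / 0.286543 = (-0.205069 + 0.053225) / 0.286543 = -0.529915
d₂ = d₁ − σ√T = -0.529915 − 0.286543 = -0.816458
e^{−rT} = 0.987902
N(d₁) = 0.298085,  N(d₂) = 0.207119
Call price V = S·N(d₁) − K·e^{−rT}·N(d₂) = 8.054267 − 6.787028 = 1.267239
Δ = N(d₁) = 0.298085

price = 1.267239
Δ = 0.298085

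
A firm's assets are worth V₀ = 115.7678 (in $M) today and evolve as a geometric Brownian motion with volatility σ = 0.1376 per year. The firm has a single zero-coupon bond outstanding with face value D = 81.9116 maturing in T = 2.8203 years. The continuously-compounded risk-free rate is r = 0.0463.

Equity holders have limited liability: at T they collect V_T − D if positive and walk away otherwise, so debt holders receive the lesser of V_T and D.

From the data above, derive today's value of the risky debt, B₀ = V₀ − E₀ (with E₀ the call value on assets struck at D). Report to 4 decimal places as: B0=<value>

B0=71.7340

Equity is a call on the firm's assets struck at D = 81.9116:
d₁ = [ln(V₀/D) + (r + σ²/2)T] / (σ√T)
   = [ln(115.7678/81.9116) + (0.0463 + 0.5·0.1376²)·2.8203] / (0.1376·√2.8203)
   = [0.345946 + 0.157279] / 0.231082 = 2.177691
d₂ = d₁ − σ√T = 2.177691 − 0.231082 = 1.946609
N(d₁) = 0.985285,  N(d₂) = 0.974209,  e^(−rT) = 0.877586
E₀ = V₀·N(d₁) − D·e^(−rT)·N(d₂)
   = 115.7678·0.985285 − 81.9116·0.877586·0.974209 = 44.033787
B₀ = V₀ − E₀ = 115.7678 − 44.033787 = 71.734013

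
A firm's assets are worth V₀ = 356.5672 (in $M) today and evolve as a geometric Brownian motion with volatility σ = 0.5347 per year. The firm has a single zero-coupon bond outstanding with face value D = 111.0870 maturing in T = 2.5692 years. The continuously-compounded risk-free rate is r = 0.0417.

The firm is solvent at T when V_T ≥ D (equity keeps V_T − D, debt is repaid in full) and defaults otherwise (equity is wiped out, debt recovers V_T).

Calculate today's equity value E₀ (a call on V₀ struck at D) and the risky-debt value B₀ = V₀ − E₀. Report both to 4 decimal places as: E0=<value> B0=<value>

E0=261.3480 B0=95.2192

With assets at 356.5672 and a single debt payment of 111.0870 at 2.5692 years:
d₁ = [ln(V₀/D) + (r + σ²/2)T] / (σ√T)
   = [ln(356.5672/111.0870) + (0.0417 + 0.5·0.5347²)·2.5692] / (0.5347·√2.5692)
   = [1.166209 + 0.474408] / 0.857056 = 1.914247
d₂ = d₁ − σ√T = 1.914247 − 0.857056 = 1.057192
N(d₁) = 0.972206,  N(d₂) = 0.854788,  e^(−rT) = 0.898404
E₀ = V₀·N(d₁) − D·e^(−rT)·N(d₂)
   = 356.5672·0.972206 − 111.0870·0.898404·0.854788 = 261.347999
B₀ = V₀ − E₀ = 356.5672 − 261.347999 = 95.219201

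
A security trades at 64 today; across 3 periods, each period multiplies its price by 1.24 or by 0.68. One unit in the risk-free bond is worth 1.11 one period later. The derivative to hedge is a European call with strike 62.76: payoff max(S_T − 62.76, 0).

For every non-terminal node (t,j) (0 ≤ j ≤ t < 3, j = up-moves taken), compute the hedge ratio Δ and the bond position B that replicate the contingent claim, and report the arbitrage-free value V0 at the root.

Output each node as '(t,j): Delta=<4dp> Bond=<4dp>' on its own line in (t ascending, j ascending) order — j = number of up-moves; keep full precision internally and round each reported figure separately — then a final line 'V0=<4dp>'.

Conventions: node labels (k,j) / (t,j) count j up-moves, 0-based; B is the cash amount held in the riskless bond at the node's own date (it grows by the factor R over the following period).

Arbitrage-free pricing uses the up-move probability p* = (R−d)/(u−d) = 0.7679, discounting each step at R = 1.11.
Terminal payoffs: V(3,0)=0.0000, V(3,1)=0.0000, V(3,2)=4.1564, V(3,3)=59.2639
(2,0): S=29.5936. Δ = (V_up−V_dn)/(S_up−S_dn) = (0.0000−0.0000)/(36.6961−20.1236) = 0.0000. V = [p*·0.0000 + (1−p*)·0.0000]/1.11 = 0.0000. B = V − Δ·S = 0.0000.
(2,1): S=53.9648. Δ = (V_up−V_dn)/(S_up−S_dn) = (4.1564−0.0000)/(66.9164−36.6961) = 0.1375. V = [p*·4.1564 + (1−p*)·0.0000]/1.11 = 2.8752. B = V − Δ·S = -4.5468.
(2,2): S=98.4064. Δ = (V_up−V_dn)/(S_up−S_dn) = (59.2639−4.1564)/(122.0239−66.9164) = 1.0000. V = [p*·59.2639 + (1−p*)·4.1564]/1.11 = 41.8659. B = V − Δ·S = -56.5405.
(1,0): S=43.5200. Δ = (V_up−V_dn)/(S_up−S_dn) = (2.8752−0.0000)/(53.9648−29.5936) = 0.1180. V = [p*·2.8752 + (1−p*)·0.0000]/1.11 = 1.9890. B = V − Δ·S = -3.1453.
(1,1): S=79.3600. Δ = (V_up−V_dn)/(S_up−S_dn) = (41.8659−2.8752)/(98.4064−53.9648) = 0.8773. V = [p*·41.8659 + (1−p*)·2.8752]/1.11 = 29.5626. B = V − Δ·S = -40.0636.
(0,0): S=64.0000. Δ = (V_up−V_dn)/(S_up−S_dn) = (29.5626−1.9890)/(79.3600−43.5200) = 0.7694. V = [p*·29.5626 + (1−p*)·1.9890]/1.11 = 20.8663. B = V − Δ·S = -28.3723.
Check: Δ(0,0)·S0 + B(0,0) = 20.8663 = V0.

(0,0): Delta=0.7694 Bond=-28.3723
(1,0): Delta=0.1180 Bond=-3.1453
(1,1): Delta=0.8773 Bond=-40.0636
(2,0): Delta=0.0000 Bond=0.0000
(2,1): Delta=0.1375 Bond=-4.5468
(2,2): Delta=1.0000 Bond=-56.5405
V0=20.8663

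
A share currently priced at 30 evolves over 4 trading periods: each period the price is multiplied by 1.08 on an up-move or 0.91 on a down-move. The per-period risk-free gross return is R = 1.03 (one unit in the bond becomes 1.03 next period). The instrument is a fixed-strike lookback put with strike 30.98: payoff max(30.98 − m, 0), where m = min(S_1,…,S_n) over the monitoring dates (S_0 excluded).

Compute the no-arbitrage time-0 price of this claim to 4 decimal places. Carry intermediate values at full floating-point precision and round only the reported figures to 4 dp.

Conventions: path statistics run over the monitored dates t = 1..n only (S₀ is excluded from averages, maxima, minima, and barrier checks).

Set p* = 0.7059 (from d < R < u); the path-dependent value is the discounted p*-expectation over all price paths.
Enumerate all 2^4 = 16 price paths (U = up ×1.08, D = down ×0.91); each path with k up-moves has probability p*^k·(1−p*)^(4−k).
DDDD: m=20.5725, payoff=10.4075, prob=0.007483
UDDD: m=24.4157, payoff=6.5643, prob=0.017960
DUDD: m=24.4157, payoff=6.5643, prob=0.017960
UUDD: m=28.9769, payoff=2.0031, prob=0.043103
DDUD: m=24.4157, payoff=6.5643, prob=0.017960
UDUD: m=28.9769, payoff=2.0031, prob=0.043103
DUUD: m=27.3000, payoff=3.6800, prob=0.043103
UUUD: m=32.4000, payoff=0.0000, prob=0.103447
DDDU: m=22.6071, payoff=8.3729, prob=0.017960
UDDU: m=26.8304, payoff=4.1496, prob=0.043103
DUDU: m=26.8304, payoff=4.1496, prob=0.043103
UUDU: m=31.8427, payoff=0.0000, prob=0.103447
DDUU: m=24.8430, payoff=6.1370, prob=0.043103
UDUU: m=29.4840, payoff=1.4960, prob=0.103447
DUUU: m=27.3000, payoff=3.6800, prob=0.103447
UUUU: m=32.4000, payoff=0.0000, prob=0.248273
Price = Σ prob·payoff / R^4 = 2.070911 / 1.125509 = 1.8400

price = 1.8400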